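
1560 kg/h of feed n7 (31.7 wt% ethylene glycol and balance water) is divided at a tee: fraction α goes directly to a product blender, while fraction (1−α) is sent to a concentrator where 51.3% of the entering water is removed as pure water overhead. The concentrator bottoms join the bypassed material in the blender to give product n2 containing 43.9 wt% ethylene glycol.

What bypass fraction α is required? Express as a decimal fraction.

0.207

All 1560×0.317 = 494.52 kg/h of ethylene glycol reaches n2, so n2 = 494.52/0.439 = 1126.5 kg/h and vapour = 433.53 kg/h.
The evaporator receives (1−α)·1560 of feed at 0.683 water and removes 0.513 of that water:
0.513×0.683×(1−α)×1560 = 433.53
(1−α) = 433.53/546.59 = 0.7932;  α = 0.2068.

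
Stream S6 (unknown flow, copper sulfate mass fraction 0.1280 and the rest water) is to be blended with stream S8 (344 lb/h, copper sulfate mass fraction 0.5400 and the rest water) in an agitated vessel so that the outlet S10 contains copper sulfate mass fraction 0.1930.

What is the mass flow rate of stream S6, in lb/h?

Let S6 be the unknown flow. Total out = 344 + S6.
copper sulfate balance: 185.76 + 0.128·S6 = 0.193·(344 + S6)
(0.128 − 0.193)·S6 = 0.193×344 − 185.76 = -119.37
S6 = -119.37 / -0.065 = 1836.4 lb/h

1836 lb/h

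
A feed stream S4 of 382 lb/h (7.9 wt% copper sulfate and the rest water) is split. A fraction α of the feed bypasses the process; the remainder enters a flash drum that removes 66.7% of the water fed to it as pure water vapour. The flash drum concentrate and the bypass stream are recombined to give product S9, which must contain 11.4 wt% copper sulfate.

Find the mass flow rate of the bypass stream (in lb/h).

All 382×0.079 = 30.178 lb/h of copper sulfate reaches S9, so S9 = 30.178/0.114 = 264.72 lb/h and vapour = 117.28 lb/h.
The evaporator receives (1−α)·382 of feed at 0.921 water and removes 0.667 of that water:
0.667×0.921×(1−α)×382 = 117.28
(1−α) = 117.28/234.67 = 0.4998;  α = 0.5002.
Bypass flow = 0.5002×382 = 191.08 lb/h.

191.1 lb/h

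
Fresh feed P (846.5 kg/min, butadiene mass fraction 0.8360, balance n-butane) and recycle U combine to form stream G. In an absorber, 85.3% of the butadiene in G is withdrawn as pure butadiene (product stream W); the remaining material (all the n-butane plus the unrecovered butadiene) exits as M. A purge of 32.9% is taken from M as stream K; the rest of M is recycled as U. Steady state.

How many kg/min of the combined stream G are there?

n-butane enters only via P and leaves only via the purge: 846.5×0.164 = 0.329×(n-butane in M), and the absorber passes all n-butane, so n-butane in G = n-butane in M = 421.96 kg/min.
butadiene in G: m_A = 846.5×0.836 + (1−0.329)·(1−0.853)·m_A, so m_A = 707.67/0.9014 = 785.12 kg/min.
G = 785.12 + 421.96 = 1207.1 kg/min.

1207 kg/min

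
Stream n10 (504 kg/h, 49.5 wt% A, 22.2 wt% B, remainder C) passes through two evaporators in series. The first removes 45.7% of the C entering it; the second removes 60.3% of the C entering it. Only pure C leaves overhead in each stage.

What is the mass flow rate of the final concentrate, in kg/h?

392.1 kg/h

C in feed = 504×0.283 = 142.63 kg/h.
After stage 1: C left = (1−0.457)×142.63 = 77.449; stream total = 438.82 kg/h.
After stage 2: C left = (1−0.603)×77.449 = 30.747; final concentrate = 392.12 kg/h.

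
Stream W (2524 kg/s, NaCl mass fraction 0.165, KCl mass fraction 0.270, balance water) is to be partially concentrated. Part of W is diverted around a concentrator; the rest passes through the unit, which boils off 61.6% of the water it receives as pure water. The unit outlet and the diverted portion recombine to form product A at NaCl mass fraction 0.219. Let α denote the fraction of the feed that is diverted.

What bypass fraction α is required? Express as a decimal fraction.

All 2524×0.165 = 416.46 kg/s of NaCl reaches A, so A = 416.46/0.219 = 1901.6 kg/s and vapour = 622.36 kg/s.
The evaporator receives (1−α)·2524 of feed at 0.565 water and removes 0.616 of that water:
0.616×0.565×(1−α)×2524 = 622.36
(1−α) = 622.36/878.45 = 0.7085;  α = 0.2915.

0.292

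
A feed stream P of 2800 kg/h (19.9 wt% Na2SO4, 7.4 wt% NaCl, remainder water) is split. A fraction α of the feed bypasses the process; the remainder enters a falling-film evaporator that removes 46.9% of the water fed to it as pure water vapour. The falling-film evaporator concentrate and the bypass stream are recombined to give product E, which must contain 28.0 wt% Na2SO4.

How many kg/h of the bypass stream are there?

424.4 kg/h

All 2800×0.199 = 557.2 kg/h of Na2SO4 reaches E, so E = 557.2/0.280 = 1990 kg/h and vapour = 810 kg/h.
The evaporator receives (1−α)·2800 of feed at 0.727 water and removes 0.469 of that water:
0.469×0.727×(1−α)×2800 = 810
(1−α) = 810/954.7 = 0.8484;  α = 0.1516.
Bypass flow = 0.1516×2800 = 424.38 kg/h.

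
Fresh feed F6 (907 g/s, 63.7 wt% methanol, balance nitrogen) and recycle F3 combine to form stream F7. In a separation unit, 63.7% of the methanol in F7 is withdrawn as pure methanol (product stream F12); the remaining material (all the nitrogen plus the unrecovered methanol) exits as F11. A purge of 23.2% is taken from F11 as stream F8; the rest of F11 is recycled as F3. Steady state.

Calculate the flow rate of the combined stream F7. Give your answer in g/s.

nitrogen enters only via F6 and leaves only via the purge: 907×0.363 = 0.232×(nitrogen in F11), and the separation unit passes all nitrogen, so nitrogen in F7 = nitrogen in F11 = 1419.1 g/s.
methanol in F7: m_A = 907×0.637 + (1−0.232)·(1−0.637)·m_A, so m_A = 577.76/0.7212 = 801.09 g/s.
F7 = 801.09 + 1419.1 = 2220.2 g/s.

2220 g/s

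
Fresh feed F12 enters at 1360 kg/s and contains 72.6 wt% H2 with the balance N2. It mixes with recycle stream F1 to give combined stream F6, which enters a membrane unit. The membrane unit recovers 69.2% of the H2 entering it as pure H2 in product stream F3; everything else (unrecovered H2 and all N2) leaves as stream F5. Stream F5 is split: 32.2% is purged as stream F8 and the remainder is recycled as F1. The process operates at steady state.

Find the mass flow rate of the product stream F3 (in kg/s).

863.6 kg/s

H2 in F6: m_A = 1360×0.726 + (1−0.322)·(1−0.692)·m_A, so m_A = 987.36/0.7912 = 1248 kg/s.
Product F3 = 0.692×1248 = 863.59 kg/s.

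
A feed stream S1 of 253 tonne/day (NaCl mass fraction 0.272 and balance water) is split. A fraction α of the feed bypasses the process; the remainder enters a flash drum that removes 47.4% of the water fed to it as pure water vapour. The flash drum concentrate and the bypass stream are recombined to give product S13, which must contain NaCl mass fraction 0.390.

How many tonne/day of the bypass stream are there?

31.17 tonne/day

All 253×0.272 = 68.816 tonne/day of NaCl reaches S13, so S13 = 68.816/0.390 = 176.45 tonne/day and vapour = 76.549 tonne/day.
The evaporator receives (1−α)·253 of feed at 0.728 water and removes 0.474 of that water:
0.474×0.728×(1−α)×253 = 76.549
(1−α) = 76.549/87.303 = 0.8768;  α = 0.1232.
Bypass flow = 0.1232×253 = 31.166 tonne/day.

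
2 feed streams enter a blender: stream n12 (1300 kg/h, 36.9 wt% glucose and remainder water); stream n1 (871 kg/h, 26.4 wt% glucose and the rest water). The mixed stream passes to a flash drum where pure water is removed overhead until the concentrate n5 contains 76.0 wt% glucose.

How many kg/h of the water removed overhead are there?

glucose entering = 1300×0.369 + 871×0.264 = 709.64 kg/h.
All glucose reports to n5, so n5 = 709.64/0.760 = 933.74 kg/h.
Total feed = 2171 kg/h; overhead = 2171 − 933.74 = 1237.3 kg/h.

1237 kg/h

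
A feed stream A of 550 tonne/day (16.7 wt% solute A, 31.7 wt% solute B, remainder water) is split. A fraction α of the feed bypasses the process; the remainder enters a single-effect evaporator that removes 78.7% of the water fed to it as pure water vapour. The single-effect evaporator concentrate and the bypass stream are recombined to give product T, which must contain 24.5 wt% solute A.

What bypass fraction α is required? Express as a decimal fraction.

0.216

All 550×0.167 = 91.85 tonne/day of solute A reaches T, so T = 91.85/0.245 = 374.9 tonne/day and vapour = 175.1 tonne/day.
The evaporator receives (1−α)·550 of feed at 0.516 water and removes 0.787 of that water:
0.787×0.516×(1−α)×550 = 175.1
(1−α) = 175.1/223.35 = 0.7840;  α = 0.2160.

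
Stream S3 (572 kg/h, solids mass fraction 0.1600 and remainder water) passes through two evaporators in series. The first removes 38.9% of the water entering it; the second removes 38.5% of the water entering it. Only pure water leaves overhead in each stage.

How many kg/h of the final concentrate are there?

water in feed = 572×0.840 = 480.48 kg/h.
After stage 1: water left = (1−0.389)×480.48 = 293.57; stream total = 385.09 kg/h.
After stage 2: water left = (1−0.385)×293.57 = 180.55; final concentrate = 272.07 kg/h.

272.1 kg/h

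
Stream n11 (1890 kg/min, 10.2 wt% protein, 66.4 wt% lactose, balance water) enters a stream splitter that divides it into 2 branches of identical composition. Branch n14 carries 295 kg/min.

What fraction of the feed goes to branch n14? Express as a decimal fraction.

Fraction to n14 = 295/1890 = 0.1561.

0.156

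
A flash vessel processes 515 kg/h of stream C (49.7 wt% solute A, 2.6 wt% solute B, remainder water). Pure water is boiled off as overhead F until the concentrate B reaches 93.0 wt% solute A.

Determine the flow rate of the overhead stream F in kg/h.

solute A is conserved: 515×0.497 = 255.96 kg/h all reports to the concentrate.
Concentrate = 255.96/(target fraction) = 275.22 kg/h.
Overhead = 515 − 275.22 = 239.78 kg/h.

239.8 kg/h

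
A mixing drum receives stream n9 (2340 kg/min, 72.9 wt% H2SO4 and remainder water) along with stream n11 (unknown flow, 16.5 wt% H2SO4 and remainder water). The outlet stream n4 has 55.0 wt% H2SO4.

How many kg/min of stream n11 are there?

Let n11 be the unknown flow. Total out = 2340 + n11.
H2SO4 balance: 1705.9 + 0.165·n11 = 0.550·(2340 + n11)
(0.165 − 0.550)·n11 = 0.550×2340 − 1705.9 = -418.86
n11 = -418.86 / -0.385 = 1087.9 kg/min

1088 kg/min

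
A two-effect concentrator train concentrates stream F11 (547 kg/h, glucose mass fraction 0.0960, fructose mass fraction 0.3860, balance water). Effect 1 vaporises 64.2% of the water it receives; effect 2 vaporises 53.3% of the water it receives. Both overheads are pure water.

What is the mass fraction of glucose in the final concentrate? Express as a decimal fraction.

0.1688

water in feed = 547×0.518 = 283.35 kg/h.
After stage 1: water left = (1−0.642)×283.35 = 101.44; stream total = 365.09 kg/h.
After stage 2: water left = (1−0.533)×101.44 = 47.371; final concentrate = 311.03 kg/h.
glucose fraction = 52.512/311.03 = 0.1688.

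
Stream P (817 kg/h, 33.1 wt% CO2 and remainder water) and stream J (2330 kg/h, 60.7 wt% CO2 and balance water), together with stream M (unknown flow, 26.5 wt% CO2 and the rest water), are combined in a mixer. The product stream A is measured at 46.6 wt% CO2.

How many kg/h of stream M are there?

Let M be the unknown flow. Total out = 3147 + M.
CO2 balance: 1684.7 + 0.265·M = 0.466·(3147 + M)
(0.265 − 0.466)·M = 0.466×3147 − 1684.7 = -218.23
M = -218.23 / -0.201 = 1085.7 kg/h

1086 kg/h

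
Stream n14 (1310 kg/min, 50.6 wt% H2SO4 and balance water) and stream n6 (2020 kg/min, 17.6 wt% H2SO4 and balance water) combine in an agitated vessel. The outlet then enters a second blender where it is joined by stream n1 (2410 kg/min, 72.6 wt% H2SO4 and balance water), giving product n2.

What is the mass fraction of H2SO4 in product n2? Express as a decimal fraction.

0.482

Overall, product flow = 5740 kg/min.
H2SO4 in = 1310×0.506 + 2020×0.176 + 2410×0.726 = 2768 kg/min.
H2SO4 fraction in n2 = 0.482.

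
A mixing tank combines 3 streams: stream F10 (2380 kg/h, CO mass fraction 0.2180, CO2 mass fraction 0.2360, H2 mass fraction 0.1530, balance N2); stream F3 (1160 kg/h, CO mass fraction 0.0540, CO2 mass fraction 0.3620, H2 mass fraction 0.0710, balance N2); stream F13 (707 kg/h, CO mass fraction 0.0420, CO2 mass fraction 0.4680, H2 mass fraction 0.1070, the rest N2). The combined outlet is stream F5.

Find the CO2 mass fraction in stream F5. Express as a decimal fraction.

0.3090

Total flow out = 2380 + 1160 + 707 = 4247 kg/h.
CO2 in = 2380×0.236 + 1160×0.362 + 707×0.468 = 1312.5 kg/h.
CO2 mass fraction in F5 = 1312.5/4247 = 0.3090.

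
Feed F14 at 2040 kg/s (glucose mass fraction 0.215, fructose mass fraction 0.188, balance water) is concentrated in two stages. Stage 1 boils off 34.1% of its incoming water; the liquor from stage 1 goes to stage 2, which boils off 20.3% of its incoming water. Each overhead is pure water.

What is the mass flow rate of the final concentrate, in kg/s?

water in feed = 2040×0.597 = 1217.9 kg/s.
After stage 1: water left = (1−0.341)×1217.9 = 802.58; stream total = 1624.7 kg/s.
After stage 2: water left = (1−0.203)×802.58 = 639.66; final concentrate = 1461.8 kg/s.

1462 kg/s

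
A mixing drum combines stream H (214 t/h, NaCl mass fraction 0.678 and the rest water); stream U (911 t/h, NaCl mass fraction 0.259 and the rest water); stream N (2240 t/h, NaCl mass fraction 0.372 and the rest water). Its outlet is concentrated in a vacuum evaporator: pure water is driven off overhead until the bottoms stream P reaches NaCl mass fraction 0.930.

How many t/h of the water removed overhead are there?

NaCl entering = 214×0.678 + 911×0.259 + 2240×0.372 = 1214.3 t/h.
All NaCl reports to P, so P = 1214.3/0.930 = 1305.7 t/h.
Total feed = 3365 t/h; overhead = 3365 − 1305.7 = 2059.3 t/h.

2059 t/h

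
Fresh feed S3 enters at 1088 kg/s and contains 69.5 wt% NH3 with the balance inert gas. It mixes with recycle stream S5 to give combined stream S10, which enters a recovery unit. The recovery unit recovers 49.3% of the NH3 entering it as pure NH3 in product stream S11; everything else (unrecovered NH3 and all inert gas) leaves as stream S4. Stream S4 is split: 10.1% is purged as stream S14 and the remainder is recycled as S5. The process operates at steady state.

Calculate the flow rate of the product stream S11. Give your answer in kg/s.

685 kg/s

NH3 in S10: m_A = 1088×0.695 + (1−0.101)·(1−0.493)·m_A, so m_A = 756.16/0.5442 = 1389.5 kg/s.
Product S11 = 0.493×1389.5 = 685.01 kg/s.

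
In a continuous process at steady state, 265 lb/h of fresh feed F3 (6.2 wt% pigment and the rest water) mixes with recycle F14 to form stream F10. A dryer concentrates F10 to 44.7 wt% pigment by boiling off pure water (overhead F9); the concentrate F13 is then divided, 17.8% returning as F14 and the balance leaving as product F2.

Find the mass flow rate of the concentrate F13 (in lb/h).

Overall pigment balance (none leaves overhead): pigment in fresh feed = pigment in product, i.e. 265×0.062 = (1−0.178)·F13·0.447.
F13 = 16.43/(0.447×0.822) = 44.716 lb/h.

44.72 lb/h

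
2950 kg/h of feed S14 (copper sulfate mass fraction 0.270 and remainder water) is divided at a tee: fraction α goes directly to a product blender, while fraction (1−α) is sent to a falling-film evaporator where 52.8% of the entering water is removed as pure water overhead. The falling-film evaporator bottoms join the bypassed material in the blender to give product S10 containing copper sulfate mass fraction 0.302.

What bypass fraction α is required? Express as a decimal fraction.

All 2950×0.270 = 796.5 kg/h of copper sulfate reaches S10, so S10 = 796.5/0.302 = 2637.4 kg/h and vapour = 312.58 kg/h.
The evaporator receives (1−α)·2950 of feed at 0.730 water and removes 0.528 of that water:
0.528×0.730×(1−α)×2950 = 312.58
(1−α) = 312.58/1137 = 0.2749;  α = 0.7251.

0.725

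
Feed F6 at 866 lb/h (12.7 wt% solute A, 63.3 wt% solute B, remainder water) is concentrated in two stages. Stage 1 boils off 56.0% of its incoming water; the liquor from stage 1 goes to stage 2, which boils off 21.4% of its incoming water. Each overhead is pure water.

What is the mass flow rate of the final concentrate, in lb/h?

730 lb/h

water in feed = 866×0.240 = 207.84 lb/h.
After stage 1: water left = (1−0.560)×207.84 = 91.45; stream total = 749.61 lb/h.
After stage 2: water left = (1−0.214)×91.45 = 71.879; final concentrate = 730.04 lb/h.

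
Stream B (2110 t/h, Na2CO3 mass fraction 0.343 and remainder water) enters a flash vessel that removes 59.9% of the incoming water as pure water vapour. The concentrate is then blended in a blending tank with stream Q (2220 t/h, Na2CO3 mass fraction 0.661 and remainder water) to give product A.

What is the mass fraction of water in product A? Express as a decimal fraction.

Vapour removed = 0.599×0.657×2110 = 830.38 t/h; concentrate = 1279.6 t/h.
water reaching the mixer = 555.89 (from concentrate) + 2220×0.339 = 1308.5 t/h.
Product flow = 1279.6 + 2220 = 3499.6 t/h; water fraction = 0.374.

0.374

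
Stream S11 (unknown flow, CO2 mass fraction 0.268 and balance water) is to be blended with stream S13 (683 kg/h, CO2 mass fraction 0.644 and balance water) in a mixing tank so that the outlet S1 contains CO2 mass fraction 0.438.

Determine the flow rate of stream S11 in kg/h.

Let S11 be the unknown flow. Total out = 683 + S11.
CO2 balance: 439.85 + 0.268·S11 = 0.438·(683 + S11)
(0.268 − 0.438)·S11 = 0.438×683 − 439.85 = -140.7
S11 = -140.7 / -0.170 = 827.64 kg/h

827.6 kg/h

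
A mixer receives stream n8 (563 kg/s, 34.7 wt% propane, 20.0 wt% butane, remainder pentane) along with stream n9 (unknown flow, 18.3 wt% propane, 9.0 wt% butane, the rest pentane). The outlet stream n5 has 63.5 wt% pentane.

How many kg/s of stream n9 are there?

1114 kg/s

Let n9 be the unknown flow. Total out = 563 + n9.
pentane balance: 255.04 + 0.727·n9 = 0.635·(563 + n9)
(0.727 − 0.635)·n9 = 0.635×563 − 255.04 = 102.47
n9 = 102.47 / 0.092 = 1113.8 kg/s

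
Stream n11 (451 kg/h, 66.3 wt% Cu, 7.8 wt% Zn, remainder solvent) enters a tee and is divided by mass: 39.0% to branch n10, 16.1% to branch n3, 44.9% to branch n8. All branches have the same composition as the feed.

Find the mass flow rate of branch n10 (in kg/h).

Branch n10 flow = 0.390×451 = 175.89 kg/h.

175.9 kg/h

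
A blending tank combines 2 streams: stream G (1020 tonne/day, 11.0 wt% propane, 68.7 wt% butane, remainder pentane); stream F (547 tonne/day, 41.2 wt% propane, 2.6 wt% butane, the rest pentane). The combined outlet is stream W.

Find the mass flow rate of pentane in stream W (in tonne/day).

pentane out = pentane in = 1020×0.203 + 547×0.562 = 514.47 tonne/day.

514.5 tonne/day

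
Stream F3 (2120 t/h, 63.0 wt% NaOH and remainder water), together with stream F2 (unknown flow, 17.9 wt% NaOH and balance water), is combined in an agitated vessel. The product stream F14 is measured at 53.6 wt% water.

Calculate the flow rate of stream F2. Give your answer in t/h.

Let F2 be the unknown flow. Total out = 2120 + F2.
water balance: 784.4 + 0.821·F2 = 0.536·(2120 + F2)
(0.821 − 0.536)·F2 = 0.536×2120 − 784.4 = 351.92
F2 = 351.92 / 0.285 = 1234.8 t/h

1235 t/h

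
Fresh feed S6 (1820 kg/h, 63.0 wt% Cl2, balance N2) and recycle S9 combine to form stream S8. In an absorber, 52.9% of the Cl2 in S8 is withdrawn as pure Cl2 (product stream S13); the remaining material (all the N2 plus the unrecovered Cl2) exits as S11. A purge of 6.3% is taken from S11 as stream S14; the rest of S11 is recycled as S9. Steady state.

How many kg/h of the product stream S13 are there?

Cl2 in S8: m_A = 1820×0.630 + (1−0.063)·(1−0.529)·m_A, so m_A = 1146.6/0.5587 = 2052.4 kg/h.
Product S13 = 0.529×2052.4 = 1085.7 kg/h.

1086 kg/h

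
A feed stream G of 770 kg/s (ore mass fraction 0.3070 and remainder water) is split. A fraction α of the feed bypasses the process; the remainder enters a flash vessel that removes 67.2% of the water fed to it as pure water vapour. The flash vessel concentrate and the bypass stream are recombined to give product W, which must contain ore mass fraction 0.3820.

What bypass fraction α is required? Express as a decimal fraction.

0.578

All 770×0.307 = 236.39 kg/s of ore reaches W, so W = 236.39/0.382 = 618.82 kg/s and vapour = 151.18 kg/s.
The evaporator receives (1−α)·770 of feed at 0.693 water and removes 0.672 of that water:
0.672×0.693×(1−α)×770 = 151.18
(1−α) = 151.18/358.59 = 0.4216;  α = 0.5784.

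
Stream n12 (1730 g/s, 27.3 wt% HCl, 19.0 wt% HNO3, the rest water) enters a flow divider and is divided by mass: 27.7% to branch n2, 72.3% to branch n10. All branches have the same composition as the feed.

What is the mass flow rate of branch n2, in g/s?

479.2 g/s

Branch n2 flow = 0.277×1730 = 479.21 g/s.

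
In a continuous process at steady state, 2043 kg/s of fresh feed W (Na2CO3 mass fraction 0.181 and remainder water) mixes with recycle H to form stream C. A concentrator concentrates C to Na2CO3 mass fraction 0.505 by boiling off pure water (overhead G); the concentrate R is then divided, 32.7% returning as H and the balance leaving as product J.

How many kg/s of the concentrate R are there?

1088 kg/s

Overall Na2CO3 balance (none leaves overhead): Na2CO3 in fresh feed = Na2CO3 in product, i.e. 2043×0.181 = (1−0.327)·R·0.505.
R = 369.78/(0.505×0.673) = 1088 kg/s.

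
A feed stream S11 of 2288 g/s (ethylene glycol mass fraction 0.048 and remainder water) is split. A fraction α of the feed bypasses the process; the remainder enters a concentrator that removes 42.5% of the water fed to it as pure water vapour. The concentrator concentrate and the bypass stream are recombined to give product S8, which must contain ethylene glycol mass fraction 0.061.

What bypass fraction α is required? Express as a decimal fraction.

0.473

All 2288×0.048 = 109.82 g/s of ethylene glycol reaches S8, so S8 = 109.82/0.061 = 1800.4 g/s and vapour = 487.61 g/s.
The evaporator receives (1−α)·2288 of feed at 0.952 water and removes 0.425 of that water:
0.425×0.952×(1−α)×2288 = 487.61
(1−α) = 487.61/925.72 = 0.5267;  α = 0.4733.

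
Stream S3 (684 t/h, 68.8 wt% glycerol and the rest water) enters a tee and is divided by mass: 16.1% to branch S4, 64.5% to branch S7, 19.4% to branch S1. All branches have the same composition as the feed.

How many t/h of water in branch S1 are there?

Branch S1 total = 0.194×684 = 132.7 t/h.
water in S1 = 0.312×132.7 = 41.401 t/h.

41.4 t/h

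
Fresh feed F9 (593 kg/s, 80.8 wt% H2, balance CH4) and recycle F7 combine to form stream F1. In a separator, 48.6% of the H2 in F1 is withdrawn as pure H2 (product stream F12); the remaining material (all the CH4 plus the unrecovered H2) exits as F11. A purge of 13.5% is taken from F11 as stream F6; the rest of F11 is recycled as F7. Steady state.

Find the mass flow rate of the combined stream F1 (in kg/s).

CH4 enters only via F9 and leaves only via the purge: 593×0.192 = 0.135×(CH4 in F11), and the separator passes all CH4, so CH4 in F1 = CH4 in F11 = 843.38 kg/s.
H2 in F1: m_A = 593×0.808 + (1−0.135)·(1−0.486)·m_A, so m_A = 479.14/0.5554 = 862.72 kg/s.
F1 = 862.72 + 843.38 = 1706.1 kg/s.

1706 kg/s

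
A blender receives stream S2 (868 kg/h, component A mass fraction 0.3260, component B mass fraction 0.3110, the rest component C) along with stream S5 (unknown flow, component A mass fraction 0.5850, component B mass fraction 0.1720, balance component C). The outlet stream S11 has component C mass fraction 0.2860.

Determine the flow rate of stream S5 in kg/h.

1554 kg/h

Let S5 be the unknown flow. Total out = 868 + S5.
component C balance: 315.08 + 0.243·S5 = 0.286·(868 + S5)
(0.243 − 0.286)·S5 = 0.286×868 − 315.08 = -66.836
S5 = -66.836 / -0.043 = 1554.3 kg/h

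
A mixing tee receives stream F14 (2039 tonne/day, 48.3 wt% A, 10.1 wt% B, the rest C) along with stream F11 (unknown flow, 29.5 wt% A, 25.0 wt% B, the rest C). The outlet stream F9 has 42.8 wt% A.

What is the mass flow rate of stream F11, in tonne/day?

843.2 tonne/day

Let F11 be the unknown flow. Total out = 2039 + F11.
A balance: 984.84 + 0.295·F11 = 0.428·(2039 + F11)
(0.295 − 0.428)·F11 = 0.428×2039 − 984.84 = -112.14
F11 = -112.14 / -0.133 = 843.2 tonne/day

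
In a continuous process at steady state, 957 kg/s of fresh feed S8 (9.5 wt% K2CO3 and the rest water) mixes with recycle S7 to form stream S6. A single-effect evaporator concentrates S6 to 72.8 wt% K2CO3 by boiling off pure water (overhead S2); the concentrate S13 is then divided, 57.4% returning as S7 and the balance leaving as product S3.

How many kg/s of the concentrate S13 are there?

Overall K2CO3 balance (none leaves overhead): K2CO3 in fresh feed = K2CO3 in product, i.e. 957×0.095 = (1−0.574)·S13·0.728.
S13 = 90.915/(0.728×0.426) = 293.15 kg/s.

293.2 kg/s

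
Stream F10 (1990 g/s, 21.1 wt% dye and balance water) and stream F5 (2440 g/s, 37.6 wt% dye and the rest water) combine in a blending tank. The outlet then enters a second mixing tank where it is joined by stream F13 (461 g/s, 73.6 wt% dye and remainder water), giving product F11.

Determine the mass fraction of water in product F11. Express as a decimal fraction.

0.6572

Overall, product flow = 4891 g/s.
water in = 1990×0.789 + 2440×0.624 + 461×0.264 = 3214.4 g/s.
water fraction in F11 = 0.6572.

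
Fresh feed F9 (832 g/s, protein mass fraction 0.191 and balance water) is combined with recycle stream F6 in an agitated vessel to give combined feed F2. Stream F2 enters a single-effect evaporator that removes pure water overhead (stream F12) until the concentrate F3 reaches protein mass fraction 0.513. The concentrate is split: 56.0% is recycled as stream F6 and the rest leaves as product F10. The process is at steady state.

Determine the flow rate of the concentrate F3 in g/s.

704 g/s

Overall protein balance (none leaves overhead): protein in fresh feed = protein in product, i.e. 832×0.191 = (1−0.560)·F3·0.513.
F3 = 158.91/(0.513×0.440) = 704.02 g/s.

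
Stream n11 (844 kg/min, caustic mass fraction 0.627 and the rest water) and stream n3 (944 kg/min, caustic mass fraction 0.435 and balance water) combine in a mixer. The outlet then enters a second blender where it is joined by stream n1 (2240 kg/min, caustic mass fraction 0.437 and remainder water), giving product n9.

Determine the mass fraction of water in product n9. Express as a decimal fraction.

Overall, product flow = 4028 kg/min.
water in = 844×0.373 + 944×0.565 + 2240×0.563 = 2109.3 kg/min.
water fraction in n9 = 0.524.

0.524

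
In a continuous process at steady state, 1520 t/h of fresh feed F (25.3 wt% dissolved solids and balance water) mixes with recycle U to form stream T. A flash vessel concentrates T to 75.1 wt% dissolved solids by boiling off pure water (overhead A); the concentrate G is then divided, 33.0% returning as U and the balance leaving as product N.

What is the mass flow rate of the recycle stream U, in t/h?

252.2 t/h

Overall dissolved solids balance (none leaves overhead): dissolved solids in fresh feed = dissolved solids in product, i.e. 1520×0.253 = (1−0.330)·G·0.751.
G = 384.56/(0.751×0.670) = 764.27 t/h.
Recycle U = 0.330×764.27 = 252.21 t/h.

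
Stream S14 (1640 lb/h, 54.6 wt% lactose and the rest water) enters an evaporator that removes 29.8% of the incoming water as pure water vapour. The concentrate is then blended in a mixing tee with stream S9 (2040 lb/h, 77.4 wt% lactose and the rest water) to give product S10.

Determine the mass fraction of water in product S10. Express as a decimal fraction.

0.2845

Vapour removed = 0.298×0.454×1640 = 221.88 lb/h; concentrate = 1418.1 lb/h.
water reaching the mixer = 522.68 (from concentrate) + 2040×0.226 = 983.72 lb/h.
Product flow = 1418.1 + 2040 = 3458.1 lb/h; water fraction = 0.2845.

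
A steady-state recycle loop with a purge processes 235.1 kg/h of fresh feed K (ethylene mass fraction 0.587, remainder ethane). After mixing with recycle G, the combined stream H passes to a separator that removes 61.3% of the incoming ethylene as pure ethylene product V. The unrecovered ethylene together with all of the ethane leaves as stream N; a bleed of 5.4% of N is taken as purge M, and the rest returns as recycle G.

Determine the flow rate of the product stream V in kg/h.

ethylene in H: m_A = 235.1×0.587 + (1−0.054)·(1−0.613)·m_A, so m_A = 138/0.6339 = 217.71 kg/h.
Product V = 0.613×217.71 = 133.45 kg/h.

133.5 kg/h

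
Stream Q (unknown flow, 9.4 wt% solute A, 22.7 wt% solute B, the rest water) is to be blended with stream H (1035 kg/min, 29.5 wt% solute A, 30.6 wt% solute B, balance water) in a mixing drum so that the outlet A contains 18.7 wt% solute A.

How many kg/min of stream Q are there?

Let Q be the unknown flow. Total out = 1035 + Q.
solute A balance: 305.32 + 0.094·Q = 0.187·(1035 + Q)
(0.094 − 0.187)·Q = 0.187×1035 − 305.32 = -111.78
Q = -111.78 / -0.093 = 1201.9 kg/min

1202 kg/min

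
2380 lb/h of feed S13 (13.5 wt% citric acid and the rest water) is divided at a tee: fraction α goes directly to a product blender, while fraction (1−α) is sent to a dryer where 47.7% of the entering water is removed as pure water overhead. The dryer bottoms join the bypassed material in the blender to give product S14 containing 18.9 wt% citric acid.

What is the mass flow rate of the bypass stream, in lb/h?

731.9 lb/h

All 2380×0.135 = 321.3 lb/h of citric acid reaches S14, so S14 = 321.3/0.189 = 1700 lb/h and vapour = 680 lb/h.
The evaporator receives (1−α)·2380 of feed at 0.865 water and removes 0.477 of that water:
0.477×0.865×(1−α)×2380 = 680
(1−α) = 680/982 = 0.6925;  α = 0.3075.
Bypass flow = 0.3075×2380 = 731.93 lb/h.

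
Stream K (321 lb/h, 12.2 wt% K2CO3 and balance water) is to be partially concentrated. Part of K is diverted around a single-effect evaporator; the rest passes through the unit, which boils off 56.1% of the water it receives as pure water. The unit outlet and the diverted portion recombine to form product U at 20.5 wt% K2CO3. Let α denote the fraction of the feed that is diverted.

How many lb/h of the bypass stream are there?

57.14 lb/h

All 321×0.122 = 39.162 lb/h of K2CO3 reaches U, so U = 39.162/0.205 = 191.03 lb/h and vapour = 129.97 lb/h.
The evaporator receives (1−α)·321 of feed at 0.878 water and removes 0.561 of that water:
0.561×0.878×(1−α)×321 = 129.97
(1−α) = 129.97/158.11 = 0.8220;  α = 0.1780.
Bypass flow = 0.1780×321 = 57.141 lb/h.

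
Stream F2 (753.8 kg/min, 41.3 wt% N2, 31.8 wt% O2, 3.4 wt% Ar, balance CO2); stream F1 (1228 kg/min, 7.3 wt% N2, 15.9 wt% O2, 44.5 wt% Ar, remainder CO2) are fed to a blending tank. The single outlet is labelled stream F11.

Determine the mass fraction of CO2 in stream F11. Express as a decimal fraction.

0.2895

Total flow out = 753.8 + 1228 = 1981.8 kg/min.
CO2 in = 753.8×0.235 + 1228×0.323 = 573.79 kg/min.
CO2 mass fraction in F11 = 573.79/1981.8 = 0.2895.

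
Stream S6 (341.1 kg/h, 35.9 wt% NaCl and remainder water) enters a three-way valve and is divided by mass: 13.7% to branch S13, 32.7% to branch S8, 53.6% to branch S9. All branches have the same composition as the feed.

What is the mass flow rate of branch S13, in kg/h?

Branch S13 flow = 0.137×341.1 = 46.731 kg/h.

46.73 kg/h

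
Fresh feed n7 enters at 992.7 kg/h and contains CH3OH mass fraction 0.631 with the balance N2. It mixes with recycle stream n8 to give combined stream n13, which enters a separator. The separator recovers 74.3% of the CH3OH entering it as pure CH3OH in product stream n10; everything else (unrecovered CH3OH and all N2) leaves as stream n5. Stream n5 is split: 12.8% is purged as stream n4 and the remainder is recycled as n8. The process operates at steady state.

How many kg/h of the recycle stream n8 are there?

2676 kg/h

N2 enters only via n7 and leaves only via the purge: 992.7×0.369 = 0.128×(N2 in n5), and the separator passes all N2, so N2 in n13 = N2 in n5 = 2861.8 kg/h.
CH3OH in n13: m_A = 992.7×0.631 + (1−0.128)·(1−0.743)·m_A, so m_A = 626.39/0.7759 = 807.32 kg/h.
n5 = (1−0.743)×807.32 + 2861.8 = 3069.2 kg/h.
Recycle n8 = (1−0.128)×3069.2 = 2676.4 kg/h.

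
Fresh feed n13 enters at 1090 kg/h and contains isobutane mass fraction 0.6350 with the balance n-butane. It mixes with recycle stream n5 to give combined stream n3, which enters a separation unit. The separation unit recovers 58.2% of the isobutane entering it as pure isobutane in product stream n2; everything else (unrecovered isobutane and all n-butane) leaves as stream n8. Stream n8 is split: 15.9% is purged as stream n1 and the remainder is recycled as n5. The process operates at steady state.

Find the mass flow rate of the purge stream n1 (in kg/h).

n-butane enters only via n13 and leaves only via the purge: 1090×0.365 = 0.159×(n-butane in n8), and the separation unit passes all n-butane, so n-butane in n3 = n-butane in n8 = 2502.2 kg/h.
isobutane in n3: m_A = 1090×0.635 + (1−0.159)·(1−0.582)·m_A, so m_A = 692.15/0.6485 = 1067.4 kg/h.
n8 = (1−0.582)×1067.4 + 2502.2 = 2948.4 kg/h.
Purge n1 = 0.159×2948.4 = 468.79 kg/h.

468.8 kg/h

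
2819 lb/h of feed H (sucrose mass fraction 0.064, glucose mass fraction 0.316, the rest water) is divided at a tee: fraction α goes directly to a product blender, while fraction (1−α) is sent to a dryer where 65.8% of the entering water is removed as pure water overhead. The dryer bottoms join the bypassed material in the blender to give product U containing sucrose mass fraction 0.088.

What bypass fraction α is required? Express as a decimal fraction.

0.331

All 2819×0.064 = 180.42 lb/h of sucrose reaches U, so U = 180.42/0.088 = 2050.2 lb/h and vapour = 768.82 lb/h.
The evaporator receives (1−α)·2819 of feed at 0.620 water and removes 0.658 of that water:
0.658×0.620×(1−α)×2819 = 768.82
(1−α) = 768.82/1150 = 0.6685;  α = 0.3315.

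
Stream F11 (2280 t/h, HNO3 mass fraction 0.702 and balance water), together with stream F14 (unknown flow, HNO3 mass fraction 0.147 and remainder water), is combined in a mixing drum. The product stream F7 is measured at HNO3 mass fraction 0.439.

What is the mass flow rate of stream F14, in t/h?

2054 t/h

Let F14 be the unknown flow. Total out = 2280 + F14.
HNO3 balance: 1600.6 + 0.147·F14 = 0.439·(2280 + F14)
(0.147 − 0.439)·F14 = 0.439×2280 − 1600.6 = -599.64
F14 = -599.64 / -0.292 = 2053.6 t/h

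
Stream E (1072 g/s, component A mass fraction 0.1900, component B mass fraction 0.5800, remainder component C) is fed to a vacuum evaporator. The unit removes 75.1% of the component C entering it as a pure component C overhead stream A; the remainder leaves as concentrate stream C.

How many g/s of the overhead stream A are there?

185.2 g/s

component C entering = 1072×0.230 = 246.56 g/s; overhead removed = 0.751×246.56 = 185.17 g/s.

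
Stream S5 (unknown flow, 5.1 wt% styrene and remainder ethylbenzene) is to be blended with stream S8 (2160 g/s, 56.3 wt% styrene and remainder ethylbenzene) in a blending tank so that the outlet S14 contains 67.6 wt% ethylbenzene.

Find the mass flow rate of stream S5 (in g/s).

1891 g/s

Let S5 be the unknown flow. Total out = 2160 + S5.
ethylbenzene balance: 943.92 + 0.949·S5 = 0.676·(2160 + S5)
(0.949 − 0.676)·S5 = 0.676×2160 − 943.92 = 516.24
S5 = 516.24 / 0.273 = 1891 g/s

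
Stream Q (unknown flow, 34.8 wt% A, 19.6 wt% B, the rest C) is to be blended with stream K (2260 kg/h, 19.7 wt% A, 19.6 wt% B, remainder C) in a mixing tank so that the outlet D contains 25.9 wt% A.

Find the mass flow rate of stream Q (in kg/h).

Let Q be the unknown flow. Total out = 2260 + Q.
A balance: 445.22 + 0.348·Q = 0.259·(2260 + Q)
(0.348 − 0.259)·Q = 0.259×2260 − 445.22 = 140.12
Q = 140.12 / 0.089 = 1574.4 kg/h

1574 kg/h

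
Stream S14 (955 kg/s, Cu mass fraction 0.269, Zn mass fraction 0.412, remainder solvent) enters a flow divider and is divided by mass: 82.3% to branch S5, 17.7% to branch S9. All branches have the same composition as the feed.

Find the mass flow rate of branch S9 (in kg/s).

Branch S9 flow = 0.177×955 = 169.03 kg/s.

169 kg/s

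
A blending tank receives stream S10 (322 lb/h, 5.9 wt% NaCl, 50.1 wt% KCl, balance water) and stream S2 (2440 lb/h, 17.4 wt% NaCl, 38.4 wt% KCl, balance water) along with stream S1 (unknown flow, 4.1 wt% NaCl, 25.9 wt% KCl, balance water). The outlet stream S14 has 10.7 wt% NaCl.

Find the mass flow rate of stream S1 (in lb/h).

2243 lb/h

Let S1 be the unknown flow. Total out = 2762 + S1.
NaCl balance: 443.56 + 0.041·S1 = 0.107·(2762 + S1)
(0.041 − 0.107)·S1 = 0.107×2762 − 443.56 = -148.02
S1 = -148.02 / -0.066 = 2242.8 lb/h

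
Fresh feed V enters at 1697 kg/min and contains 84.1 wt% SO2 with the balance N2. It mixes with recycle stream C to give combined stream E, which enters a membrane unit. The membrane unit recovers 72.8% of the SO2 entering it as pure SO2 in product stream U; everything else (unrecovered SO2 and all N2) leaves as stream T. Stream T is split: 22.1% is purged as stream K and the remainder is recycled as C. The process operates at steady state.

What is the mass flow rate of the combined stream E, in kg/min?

N2 enters only via V and leaves only via the purge: 1697×0.159 = 0.221×(N2 in T), and the membrane unit passes all N2, so N2 in E = N2 in T = 1220.9 kg/min.
SO2 in E: m_A = 1697×0.841 + (1−0.221)·(1−0.728)·m_A, so m_A = 1427.2/0.7881 = 1810.9 kg/min.
E = 1810.9 + 1220.9 = 3031.8 kg/min.

3032 kg/min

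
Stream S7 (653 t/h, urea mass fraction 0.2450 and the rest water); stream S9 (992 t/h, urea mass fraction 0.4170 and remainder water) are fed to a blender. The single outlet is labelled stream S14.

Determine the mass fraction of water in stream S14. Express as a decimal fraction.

0.6513

Total flow out = 653 + 992 = 1645 t/h.
water in = 653×0.755 + 992×0.583 = 1071.4 t/h.
water mass fraction in S14 = 1071.4/1645 = 0.6513.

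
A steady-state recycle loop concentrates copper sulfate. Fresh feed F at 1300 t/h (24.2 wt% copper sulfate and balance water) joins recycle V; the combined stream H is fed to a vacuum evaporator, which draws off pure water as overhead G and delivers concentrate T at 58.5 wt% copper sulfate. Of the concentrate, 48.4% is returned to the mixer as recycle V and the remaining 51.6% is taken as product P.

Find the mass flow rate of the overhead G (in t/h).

Overall copper sulfate balance (none leaves overhead): copper sulfate in fresh feed = copper sulfate in product, i.e. 1300×0.242 = (1−0.484)·T·0.585.
T = 314.6/(0.585×0.516) = 1042.2 t/h.
Recycle V = 0.484×1042.2 = 504.43 t/h.
Combined feed H = 1300 + 504.43 = 1804.4 t/h.
Overhead G = H − T = 1804.4 − 1042.2 = 762.22 t/h.

762.2 t/h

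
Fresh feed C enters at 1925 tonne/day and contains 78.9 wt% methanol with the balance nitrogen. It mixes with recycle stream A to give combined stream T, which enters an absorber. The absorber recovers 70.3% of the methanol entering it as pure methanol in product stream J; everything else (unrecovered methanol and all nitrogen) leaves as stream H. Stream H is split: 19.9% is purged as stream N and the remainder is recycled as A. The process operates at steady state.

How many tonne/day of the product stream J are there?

methanol in T: m_A = 1925×0.789 + (1−0.199)·(1−0.703)·m_A, so m_A = 1518.8/0.7621 = 1992.9 tonne/day.
Product J = 0.703×1992.9 = 1401 tonne/day.

1401 tonne/day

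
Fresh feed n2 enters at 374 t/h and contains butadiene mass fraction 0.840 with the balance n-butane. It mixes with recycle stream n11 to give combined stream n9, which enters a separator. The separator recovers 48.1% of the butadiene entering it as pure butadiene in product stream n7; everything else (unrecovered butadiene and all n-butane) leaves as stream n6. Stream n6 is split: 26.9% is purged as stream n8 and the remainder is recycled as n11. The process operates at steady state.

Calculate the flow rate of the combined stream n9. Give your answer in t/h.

n-butane enters only via n2 and leaves only via the purge: 374×0.160 = 0.269×(n-butane in n6), and the separator passes all n-butane, so n-butane in n9 = n-butane in n6 = 222.45 t/h.
butadiene in n9: m_A = 374×0.840 + (1−0.269)·(1−0.481)·m_A, so m_A = 314.16/0.6206 = 506.21 t/h.
n9 = 506.21 + 222.45 = 728.66 t/h.

728.7 t/h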